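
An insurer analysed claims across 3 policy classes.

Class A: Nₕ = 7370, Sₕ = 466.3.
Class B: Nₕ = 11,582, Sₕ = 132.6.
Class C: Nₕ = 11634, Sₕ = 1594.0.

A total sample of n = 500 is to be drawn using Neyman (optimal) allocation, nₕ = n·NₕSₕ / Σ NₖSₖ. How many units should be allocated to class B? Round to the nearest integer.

Σ NₕSₕ = 7370·466.3 + 11582·132.6 + 11634·1594.0 = 23517000.2.
Share for B: 1535773.2/23517000.2 = 0.06530.
n_B = 500 × 0.06530 = 32.652... → 33.

33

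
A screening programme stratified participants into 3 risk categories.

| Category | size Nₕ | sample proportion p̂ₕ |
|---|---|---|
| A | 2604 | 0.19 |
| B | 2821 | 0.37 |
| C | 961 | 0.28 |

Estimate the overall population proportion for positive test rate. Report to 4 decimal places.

0.2831

Wₕ = Nₕ/N with N = 6386: 0.4078, 0.4417, 0.1505.
p̂_st = 0.4078·0.19 + 0.4417·0.37 + 0.1505·0.28 ≈ 0.283058... → 0.2831.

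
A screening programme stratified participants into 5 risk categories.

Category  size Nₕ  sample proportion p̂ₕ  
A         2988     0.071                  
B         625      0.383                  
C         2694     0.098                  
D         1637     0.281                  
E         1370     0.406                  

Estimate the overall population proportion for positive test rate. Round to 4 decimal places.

Wₕ = Nₕ/N with N = 9314: 0.3208, 0.0671, 0.2892, 0.1758, 0.1471.
p̂_st = 0.3208·0.071 + 0.0671·0.383 + 0.2892·0.098 + 0.1758·0.281 + 0.1471·0.406 ≈ 0.185930... → 0.1859.

0.1859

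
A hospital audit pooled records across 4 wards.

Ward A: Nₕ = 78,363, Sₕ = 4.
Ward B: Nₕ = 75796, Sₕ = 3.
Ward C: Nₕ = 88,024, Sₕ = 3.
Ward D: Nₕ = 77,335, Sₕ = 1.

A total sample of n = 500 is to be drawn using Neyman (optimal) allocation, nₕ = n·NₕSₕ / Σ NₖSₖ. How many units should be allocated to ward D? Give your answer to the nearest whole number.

A: NₕSₕ = 78363·4 = 313452
B: NₕSₕ = 75796·3 = 227388
C: NₕSₕ = 88024·3 = 264072
D: NₕSₕ = 77335·1 = 77335
Σ NₕSₕ = 882247.
n_D = 500·77335/882247 = 43.828... → 44.

44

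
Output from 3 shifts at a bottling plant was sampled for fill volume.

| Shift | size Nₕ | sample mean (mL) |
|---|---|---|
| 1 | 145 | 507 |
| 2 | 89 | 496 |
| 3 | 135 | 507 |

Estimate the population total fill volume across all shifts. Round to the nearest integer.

1: 145·507 = 73515
2: 89·496 = 44144
3: 135·507 = 68445
τ̂ = Σ Nₕx̄ₕ = 186104.

186104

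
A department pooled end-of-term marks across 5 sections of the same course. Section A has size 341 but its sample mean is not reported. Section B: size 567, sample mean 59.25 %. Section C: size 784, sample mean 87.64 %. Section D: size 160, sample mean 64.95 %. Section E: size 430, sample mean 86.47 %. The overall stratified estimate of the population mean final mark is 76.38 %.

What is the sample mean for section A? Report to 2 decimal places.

71.61

Σ Nₕx̄ₕ = N·μ, so 341·x̄_A = 2282·76.38 − (567·59.25 + 784·87.64 + 160·64.95 + 430·86.47).
= 174299.16 − 149878.61 = 24420.55.
x̄_A = 24420.55 / 341 = 71.6145... → 71.61.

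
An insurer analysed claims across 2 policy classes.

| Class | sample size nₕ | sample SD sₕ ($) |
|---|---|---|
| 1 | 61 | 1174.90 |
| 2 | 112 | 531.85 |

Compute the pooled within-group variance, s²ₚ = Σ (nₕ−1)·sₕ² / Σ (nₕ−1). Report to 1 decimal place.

1: (61−1)·1174.90² = 60·1380390.01 = 82823400.6
2: (112−1)·531.85² = 111·282864.4225 = 31397950.8975
Numerator = 114221351.4975; denominator = Σ(nₕ−1) = 171.
s²ₚ = 114221351.4975/171 = 667961.120... → 667961.1.

667961.1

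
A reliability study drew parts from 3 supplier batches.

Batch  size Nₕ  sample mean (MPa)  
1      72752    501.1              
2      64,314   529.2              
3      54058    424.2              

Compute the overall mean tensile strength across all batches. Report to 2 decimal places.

N = 191124; weights Wₕ = Nₕ/N = (0.3807, 0.3365, 0.2828).
x̄_st = Σ Wₕ·x̄ₕ = 0.3807·501.1 + 0.3365·529.2 + 0.2828·424.2 ≈ 488.8052...
→ 488.81.

488.81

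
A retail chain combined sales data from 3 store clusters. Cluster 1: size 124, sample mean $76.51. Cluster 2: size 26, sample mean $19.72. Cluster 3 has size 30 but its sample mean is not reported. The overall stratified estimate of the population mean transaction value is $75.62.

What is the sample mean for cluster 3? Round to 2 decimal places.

Σ Nₕx̄ₕ = N·μ, so 30·x̄_3 = 180·75.62 − (124·76.51 + 26·19.72).
= 13611.6 − 9999.96 = 3611.64.
x̄_3 = 3611.64 / 30 = 120.388 → 120.39.

120.39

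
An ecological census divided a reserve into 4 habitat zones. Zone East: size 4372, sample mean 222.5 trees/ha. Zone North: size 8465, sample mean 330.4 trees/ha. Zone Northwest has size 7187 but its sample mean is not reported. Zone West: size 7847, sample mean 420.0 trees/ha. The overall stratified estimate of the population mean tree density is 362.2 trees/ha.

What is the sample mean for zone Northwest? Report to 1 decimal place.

Σ Nₕx̄ₕ = N·μ, so 7187·x̄_Northwest = 27871·362.2 − (4372·222.5 + 8465·330.4 + 7847·420.0).
= 10094876.2 − 7065346 = 3029530.2.
x̄_Northwest = 3029530.2 / 7187 = 421.529... → 421.5.

421.5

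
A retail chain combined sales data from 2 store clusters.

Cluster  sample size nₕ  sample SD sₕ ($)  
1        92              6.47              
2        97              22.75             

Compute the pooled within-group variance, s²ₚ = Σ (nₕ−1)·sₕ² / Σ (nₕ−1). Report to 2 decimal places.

286.07

1: (92−1)·6.47² = 91·41.8609 = 3809.3419
2: (97−1)·22.75² = 96·517.5625 = 49686
Numerator = 53495.3419; denominator = Σ(nₕ−1) = 187.
s²ₚ = 53495.3419/187 = 286.0713... → 286.07.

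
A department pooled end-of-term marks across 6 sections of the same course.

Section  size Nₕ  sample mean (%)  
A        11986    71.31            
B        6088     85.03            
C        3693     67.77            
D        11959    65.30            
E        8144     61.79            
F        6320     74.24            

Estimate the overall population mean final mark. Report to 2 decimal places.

x̄_st = (Σ Nₕx̄ₕ) / (Σ Nₕ) = (11986·71.31 + 6088·85.03 + 3693·67.77 + 11959·65.30 + 8144·61.79 + 6320·74.24) / 48190
= 3375996.17 / 48190 = 70.0559... → 70.06.

70.06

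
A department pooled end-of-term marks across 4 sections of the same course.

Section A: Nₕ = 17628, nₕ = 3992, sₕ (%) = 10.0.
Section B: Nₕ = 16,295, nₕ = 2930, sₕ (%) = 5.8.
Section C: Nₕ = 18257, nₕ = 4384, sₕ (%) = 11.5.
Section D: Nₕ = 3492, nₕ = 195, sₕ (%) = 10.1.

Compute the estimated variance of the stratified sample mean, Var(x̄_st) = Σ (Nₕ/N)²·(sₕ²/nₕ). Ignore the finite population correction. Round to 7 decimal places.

N = 55672. Term for each stratum: Wₕ²sₕ²/nₕ.
Var(x̄_st) = 0.0025115504 + 0.0009836112 + 0.0032442202 + 0.0020581781 = 0.0087975599 → 0.0087976.

0.0087976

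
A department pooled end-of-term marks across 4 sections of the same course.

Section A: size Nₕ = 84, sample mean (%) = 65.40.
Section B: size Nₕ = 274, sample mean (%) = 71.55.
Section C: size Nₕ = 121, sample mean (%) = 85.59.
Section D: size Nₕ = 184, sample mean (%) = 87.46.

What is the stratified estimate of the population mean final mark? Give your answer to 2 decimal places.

77.75

x̄_st = (Σ Nₕx̄ₕ) / (Σ Nₕ) = (84·65.40 + 274·71.55 + 121·85.59 + 184·87.46) / 663
= 51547.33 / 663 = 77.7486... → 77.75.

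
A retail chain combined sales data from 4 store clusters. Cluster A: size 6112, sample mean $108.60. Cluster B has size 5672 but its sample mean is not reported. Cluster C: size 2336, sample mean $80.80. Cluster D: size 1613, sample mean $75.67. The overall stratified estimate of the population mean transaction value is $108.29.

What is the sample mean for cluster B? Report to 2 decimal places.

128.55

Σ Nₕx̄ₕ = N·μ, so 5672·x̄_B = 15733·108.29 − (6112·108.60 + 2336·80.80 + 1613·75.67).
= 1703726.57 − 974567.71 = 729158.86.
x̄_B = 729158.86 / 5672 = 128.5541... → 128.55.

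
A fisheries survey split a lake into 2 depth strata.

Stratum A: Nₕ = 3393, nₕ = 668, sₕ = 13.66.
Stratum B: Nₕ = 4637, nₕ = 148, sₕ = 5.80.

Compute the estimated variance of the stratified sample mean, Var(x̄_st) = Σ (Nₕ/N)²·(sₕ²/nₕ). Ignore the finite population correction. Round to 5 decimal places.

0.12567

N = 8030; Wₕ = Nₕ/N.
stratum A: (3393/8030)²·13.66²/668 = 0.04987255
stratum B: (4637/8030)²·5.80²/148 = 0.07579444
Sum = 0.12566699 → 0.12567.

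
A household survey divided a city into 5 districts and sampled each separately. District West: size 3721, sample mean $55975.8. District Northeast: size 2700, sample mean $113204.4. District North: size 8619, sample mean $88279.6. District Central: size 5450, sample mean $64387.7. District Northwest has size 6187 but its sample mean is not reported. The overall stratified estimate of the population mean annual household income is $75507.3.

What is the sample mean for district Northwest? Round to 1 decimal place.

Σ Nₕx̄ₕ = N·μ, so 6187·x̄_Northwest = 26677·75507.3 − (3721·55975.8 + 2700·113204.4 + 8619·88279.6 + 5450·64387.7).
= 2014308242.1 − 1625732669.2 = 388575572.9.
x̄_Northwest = 388575572.9 / 6187 = 62805.168... → 62805.2.

62805.2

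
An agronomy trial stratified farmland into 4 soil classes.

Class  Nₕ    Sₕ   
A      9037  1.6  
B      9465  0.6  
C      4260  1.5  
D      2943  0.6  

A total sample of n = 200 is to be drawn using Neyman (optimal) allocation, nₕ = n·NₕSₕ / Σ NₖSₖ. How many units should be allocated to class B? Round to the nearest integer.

Σ NₕSₕ = 9037·1.6 + 9465·0.6 + 4260·1.5 + 2943·0.6 = 28294.
Share for B: 5679/28294 = 0.20071.
n_B = 200 × 0.20071 = 40.143... → 40.

40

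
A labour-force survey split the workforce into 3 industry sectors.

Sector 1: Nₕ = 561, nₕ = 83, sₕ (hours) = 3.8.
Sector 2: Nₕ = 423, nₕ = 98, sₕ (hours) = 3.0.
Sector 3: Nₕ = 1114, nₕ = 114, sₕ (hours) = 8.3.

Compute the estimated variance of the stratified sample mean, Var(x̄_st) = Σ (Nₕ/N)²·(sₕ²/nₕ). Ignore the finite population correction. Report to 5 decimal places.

N = 2098. Term for each stratum: Wₕ²sₕ²/nₕ.
Var(x̄_st) = 0.01243953 + 0.00373324 + 0.17037691 = 0.18654968 → 0.18655.

0.18655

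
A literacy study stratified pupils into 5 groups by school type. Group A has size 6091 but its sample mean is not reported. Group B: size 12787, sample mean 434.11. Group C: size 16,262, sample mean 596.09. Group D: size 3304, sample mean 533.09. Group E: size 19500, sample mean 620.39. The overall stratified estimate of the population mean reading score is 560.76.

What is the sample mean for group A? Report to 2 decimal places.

Σ Nₕx̄ₕ = N·μ, so 6091·x̄_A = 57944·560.76 − (12787·434.11 + 16262·596.09 + 3304·533.09 + 19500·620.39).
= 32492677.44 − 29103514.51 = 3389162.93.
x̄_A = 3389162.93 / 6091 = 556.4214... → 556.42.

556.42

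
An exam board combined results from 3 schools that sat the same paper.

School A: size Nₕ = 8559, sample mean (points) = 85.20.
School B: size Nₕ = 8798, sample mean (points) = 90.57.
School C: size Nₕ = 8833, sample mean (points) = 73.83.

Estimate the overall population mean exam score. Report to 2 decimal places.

N = 8559 + 8798 + 8833 = 26190.
Weight each subgroup mean by Nₕ/N and sum.
Σ Nₕx̄ₕ = 8559·85.20 + 8798·90.57 + 8833·73.83 = 729226.8 + 796834.86 + 652140.39 = 2178202.05.
Divide by N: 2178202.05 / 26190 = 83.1692... → 83.17.

83.17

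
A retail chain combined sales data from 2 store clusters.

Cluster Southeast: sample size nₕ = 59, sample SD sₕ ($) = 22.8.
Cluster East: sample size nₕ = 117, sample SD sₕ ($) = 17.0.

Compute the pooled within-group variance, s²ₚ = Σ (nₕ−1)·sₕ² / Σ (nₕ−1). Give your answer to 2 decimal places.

365.95

Southeast: (59−1)·22.8² = 58·519.84 = 30150.72
East: (117−1)·17.0² = 116·289 = 33524
Numerator = 63674.72; denominator = Σ(nₕ−1) = 174.
s²ₚ = 63674.72/174 = 365.9467... → 365.95.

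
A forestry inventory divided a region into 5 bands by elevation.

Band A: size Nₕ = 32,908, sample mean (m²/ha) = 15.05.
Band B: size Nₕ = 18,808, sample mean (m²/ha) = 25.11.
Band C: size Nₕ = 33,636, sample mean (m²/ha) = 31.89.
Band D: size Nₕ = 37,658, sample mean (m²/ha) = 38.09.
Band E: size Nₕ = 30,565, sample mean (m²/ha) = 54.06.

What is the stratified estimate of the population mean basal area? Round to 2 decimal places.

N = 153575; weights Wₕ = Nₕ/N = (0.2143, 0.1225, 0.2190, 0.2452, 0.1990).
x̄_st = Σ Wₕ·x̄ₕ = 0.2143·15.05 + 0.1225·25.11 + 0.2190·31.89 + 0.2452·38.09 + 0.1990·54.06 ≈ 33.3838...
→ 33.38.

33.38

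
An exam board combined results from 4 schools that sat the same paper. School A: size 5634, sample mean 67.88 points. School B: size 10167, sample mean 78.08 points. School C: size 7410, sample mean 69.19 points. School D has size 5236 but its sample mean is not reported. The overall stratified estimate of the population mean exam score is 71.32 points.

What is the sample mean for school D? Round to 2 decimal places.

N = 5634 + 10167 + 7410 + 5236 = 28447.
Overall total = μ·N = 71.32·28447 = 2028840.04.
Subtract the known strata: 5634·67.88 + 10167·78.08 + 7410·69.19 = 1688973.18.
Remaining total for school D: 2028840.04 − 1688973.18 = 339866.86.
Divide by its size: 339866.86 / 5236 = 64.9096... → 64.91.

64.91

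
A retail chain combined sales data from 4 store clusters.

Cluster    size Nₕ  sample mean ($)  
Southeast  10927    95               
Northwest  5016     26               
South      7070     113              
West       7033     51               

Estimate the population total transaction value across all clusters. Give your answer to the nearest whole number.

2326074

Estimate total by summing Nₕ·x̄ₕ over strata.
10927·95 + 5016·26 + 7070·113 + 7033·51 = 1038065 + 130416 + 798910 + 358683 = 2326074.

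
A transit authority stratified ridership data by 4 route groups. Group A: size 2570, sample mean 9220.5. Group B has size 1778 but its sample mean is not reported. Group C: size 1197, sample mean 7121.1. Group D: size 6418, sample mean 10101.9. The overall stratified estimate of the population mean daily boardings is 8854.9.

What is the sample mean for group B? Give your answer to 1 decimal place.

Σ Nₕx̄ₕ = N·μ, so 1778·x̄_B = 11963·8854.9 − (2570·9220.5 + 1197·7121.1 + 6418·10101.9).
= 105931168.7 − 97054635.9 = 8876532.8.
x̄_B = 8876532.8 / 1778 = 4992.426... → 4992.4.

4992.4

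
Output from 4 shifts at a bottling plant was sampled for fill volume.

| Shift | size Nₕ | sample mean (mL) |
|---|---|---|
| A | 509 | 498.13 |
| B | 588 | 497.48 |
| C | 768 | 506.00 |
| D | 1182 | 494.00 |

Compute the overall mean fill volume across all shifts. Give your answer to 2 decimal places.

498.39

N = 509 + 588 + 768 + 1182 = 3047.
The stratified mean weights each stratum mean by its population share Nₕ/N.
Σ Nₕx̄ₕ = 509·498.13 + 588·497.48 + 768·506.00 + 1182·494.00 = 253548.17 + 292518.24 + 388608 + 583908 = 1518582.41.
Divide by N: 1518582.41 / 3047 = 498.3861... → 498.39.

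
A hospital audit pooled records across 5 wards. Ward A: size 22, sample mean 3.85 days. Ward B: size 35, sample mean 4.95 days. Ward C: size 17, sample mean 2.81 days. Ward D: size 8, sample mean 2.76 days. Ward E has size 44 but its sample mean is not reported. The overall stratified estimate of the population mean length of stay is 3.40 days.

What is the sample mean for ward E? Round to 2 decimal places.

N = 22 + 35 + 17 + 8 + 44 = 126.
Overall total = μ·N = 3.40·126 = 428.4.
Subtract the known strata: 22·3.85 + 35·4.95 + 17·2.81 + 8·2.76 = 327.8.
Remaining total for ward E: 428.4 − 327.8 = 100.6.
Divide by its size: 100.6 / 44 = 2.2864... → 2.29.

2.29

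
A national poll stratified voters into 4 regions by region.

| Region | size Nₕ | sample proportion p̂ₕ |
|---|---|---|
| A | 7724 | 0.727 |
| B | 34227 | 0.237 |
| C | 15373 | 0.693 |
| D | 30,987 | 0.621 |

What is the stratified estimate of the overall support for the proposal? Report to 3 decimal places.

0.494

Wₕ = Nₕ/N with N = 88311: 0.0875, 0.3876, 0.1741, 0.3509.
p̂_st = 0.0875·0.727 + 0.3876·0.237 + 0.1741·0.693 + 0.3509·0.621 ≈ 0.49398... → 0.494.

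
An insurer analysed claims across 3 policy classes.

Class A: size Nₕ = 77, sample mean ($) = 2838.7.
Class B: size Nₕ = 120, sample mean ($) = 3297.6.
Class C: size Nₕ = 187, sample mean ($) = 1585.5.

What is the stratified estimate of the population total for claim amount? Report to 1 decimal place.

Estimate total by summing Nₕ·x̄ₕ over strata.
77·2838.7 + 120·3297.6 + 187·1585.5 = 218579.9 + 395712 + 296488.5 = 910780.4.

910780.4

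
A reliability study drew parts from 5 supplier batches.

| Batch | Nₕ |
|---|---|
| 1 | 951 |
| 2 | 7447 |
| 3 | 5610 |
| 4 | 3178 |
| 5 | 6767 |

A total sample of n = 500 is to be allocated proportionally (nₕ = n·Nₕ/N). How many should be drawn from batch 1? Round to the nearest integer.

Share of batch 1 = 951/23953 = 0.03970.
Allocate 500 × 0.03970 = 19.851... → 20.

20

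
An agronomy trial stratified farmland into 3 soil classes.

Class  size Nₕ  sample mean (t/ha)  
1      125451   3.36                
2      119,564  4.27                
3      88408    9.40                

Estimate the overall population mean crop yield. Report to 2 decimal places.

5.29

x̄_st = (Σ Nₕx̄ₕ) / (Σ Nₕ) = (125451·3.36 + 119564·4.27 + 88408·9.40) / 333423
= 1763088.84 / 333423 = 5.2878... → 5.29.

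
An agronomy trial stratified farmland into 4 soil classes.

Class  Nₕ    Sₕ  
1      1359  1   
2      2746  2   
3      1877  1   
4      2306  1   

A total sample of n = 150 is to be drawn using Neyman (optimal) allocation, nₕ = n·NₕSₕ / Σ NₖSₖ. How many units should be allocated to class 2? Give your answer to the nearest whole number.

1: NₕSₕ = 1359·1 = 1359
2: NₕSₕ = 2746·2 = 5492
3: NₕSₕ = 1877·1 = 1877
4: NₕSₕ = 2306·1 = 2306
Σ NₕSₕ = 11034.
n_2 = 150·5492/11034 = 74.660... → 75.

75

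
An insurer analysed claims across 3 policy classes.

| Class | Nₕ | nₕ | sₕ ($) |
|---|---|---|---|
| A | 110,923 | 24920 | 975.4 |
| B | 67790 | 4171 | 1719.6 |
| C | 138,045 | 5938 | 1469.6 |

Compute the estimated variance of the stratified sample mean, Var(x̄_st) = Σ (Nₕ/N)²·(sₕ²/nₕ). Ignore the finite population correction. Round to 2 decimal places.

N = 316758; Wₕ = Nₕ/N.
class A: (110923/316758)²·975.4²/24920 = 4.68172
class B: (67790/316758)²·1719.6²/4171 = 32.47063
class C: (138045/316758)²·1469.6²/5938 = 69.07872
Sum = 106.23107 → 106.23.

106.23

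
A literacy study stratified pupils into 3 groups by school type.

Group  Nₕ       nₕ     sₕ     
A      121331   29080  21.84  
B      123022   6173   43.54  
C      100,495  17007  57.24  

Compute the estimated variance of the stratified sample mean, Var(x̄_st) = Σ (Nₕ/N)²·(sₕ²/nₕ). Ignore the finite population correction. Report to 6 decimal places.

0.057475

N = 344848. Term for each stratum: Wₕ²sₕ²/nₕ.
Var(x̄_st) = 0.002030481 + 0.039083254 + 0.016360818 = 0.057474554 → 0.057475.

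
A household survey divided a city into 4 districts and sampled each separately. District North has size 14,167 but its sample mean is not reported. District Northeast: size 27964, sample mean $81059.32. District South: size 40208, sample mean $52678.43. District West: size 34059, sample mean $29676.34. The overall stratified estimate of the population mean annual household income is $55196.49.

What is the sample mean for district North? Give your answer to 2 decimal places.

72646.11

N = 14167 + 27964 + 40208 + 34059 = 116398.
Overall total = μ·N = 55196.49·116398 = 6424761043.02.
Subtract the known strata: 27964·81059.32 + 40208·52678.43 + 34059·29676.34 = 5395583601.98.
Remaining total for district North: 6424761043.02 − 5395583601.98 = 1029177441.04.
Divide by its size: 1029177441.04 / 14167 = 72646.1100... → 72646.11.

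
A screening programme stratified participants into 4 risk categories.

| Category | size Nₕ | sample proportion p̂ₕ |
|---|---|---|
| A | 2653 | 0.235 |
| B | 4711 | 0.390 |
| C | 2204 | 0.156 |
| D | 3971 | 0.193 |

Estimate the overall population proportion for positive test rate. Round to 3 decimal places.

N = 2653 + 4711 + 2204 + 3971 = 13539.
Overall proportion = Σ (Nₕ/N)·p̂ₕ.
Σ Nₕp̂ₕ = 623.455 + 1837.29 + 343.824 + 766.403 = 3570.972.
3570.972 / 13539 = 0.26375... → 0.264.

0.264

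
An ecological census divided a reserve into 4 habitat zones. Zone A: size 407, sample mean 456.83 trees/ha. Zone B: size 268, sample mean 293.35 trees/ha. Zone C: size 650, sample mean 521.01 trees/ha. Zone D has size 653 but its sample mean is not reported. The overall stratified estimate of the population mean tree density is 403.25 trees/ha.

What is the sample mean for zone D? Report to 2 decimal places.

297.74

Σ Nₕx̄ₕ = N·μ, so 653·x̄_D = 1978·403.25 − (407·456.83 + 268·293.35 + 650·521.01).
= 797628.5 − 603204.11 = 194424.39.
x̄_D = 194424.39 / 653 = 297.7403... → 297.74.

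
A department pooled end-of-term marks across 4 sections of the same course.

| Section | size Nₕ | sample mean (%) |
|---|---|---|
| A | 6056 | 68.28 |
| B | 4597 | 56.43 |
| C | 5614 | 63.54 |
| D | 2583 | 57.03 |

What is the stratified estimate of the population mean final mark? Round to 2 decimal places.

62.44

N = 6056 + 4597 + 5614 + 2583 = 18850.
The stratified mean weights each stratum mean by its population share Nₕ/N.
Σ Nₕx̄ₕ = 6056·68.28 + 4597·56.43 + 5614·63.54 + 2583·57.03 = 413503.68 + 259408.71 + 356713.56 + 147308.49 = 1176934.44.
Divide by N: 1176934.44 / 18850 = 62.4368... → 62.44.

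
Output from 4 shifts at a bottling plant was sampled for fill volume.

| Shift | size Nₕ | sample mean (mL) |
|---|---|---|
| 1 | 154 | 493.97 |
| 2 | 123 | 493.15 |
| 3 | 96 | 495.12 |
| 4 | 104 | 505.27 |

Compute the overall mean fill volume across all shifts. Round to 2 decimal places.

496.45

N = 154 + 123 + 96 + 104 = 477.
Overall mean = Σ (Nₕ/N)·x̄ₕ — weight by population share, not a simple average.
Σ Nₕx̄ₕ = 154·493.97 + 123·493.15 + 96·495.12 + 104·505.27 = 76071.38 + 60657.45 + 47531.52 + 52548.08 = 236808.43.
Divide by N: 236808.43 / 477 = 496.4537... → 496.45.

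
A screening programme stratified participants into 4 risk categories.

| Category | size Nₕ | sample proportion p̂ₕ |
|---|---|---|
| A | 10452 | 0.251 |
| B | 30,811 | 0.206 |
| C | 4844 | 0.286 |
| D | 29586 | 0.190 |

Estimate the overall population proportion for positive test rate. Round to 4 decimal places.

0.2111

N = 10452 + 30811 + 4844 + 29586 = 75693.
Overall proportion = Σ (Nₕ/N)·p̂ₕ.
Σ Nₕp̂ₕ = 2623.452 + 6347.066 + 1385.384 + 5621.34 = 15977.242.
15977.242 / 75693 = 0.211080... → 0.2111.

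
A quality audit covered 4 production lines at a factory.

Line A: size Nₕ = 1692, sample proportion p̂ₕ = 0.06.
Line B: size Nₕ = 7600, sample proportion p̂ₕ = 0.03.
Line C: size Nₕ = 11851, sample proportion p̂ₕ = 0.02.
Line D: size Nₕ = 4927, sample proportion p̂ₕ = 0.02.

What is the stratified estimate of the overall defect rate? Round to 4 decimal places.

Wₕ = Nₕ/N with N = 26070: 0.0649, 0.2915, 0.4546, 0.1890.
p̂_st = 0.0649·0.06 + 0.2915·0.03 + 0.4546·0.02 + 0.1890·0.02 ≈ 0.025511... → 0.0255.

0.0255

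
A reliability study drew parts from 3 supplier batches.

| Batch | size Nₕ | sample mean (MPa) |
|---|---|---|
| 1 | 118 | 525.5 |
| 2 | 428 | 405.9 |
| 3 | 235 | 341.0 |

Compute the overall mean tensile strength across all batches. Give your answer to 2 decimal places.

N = 781; weights Wₕ = Nₕ/N = (0.1511, 0.5480, 0.3009).
x̄_st = Σ Wₕ·x̄ₕ = 0.1511·525.5 + 0.5480·405.9 + 0.3009·341.0 ≈ 404.4420...
→ 404.44.

404.44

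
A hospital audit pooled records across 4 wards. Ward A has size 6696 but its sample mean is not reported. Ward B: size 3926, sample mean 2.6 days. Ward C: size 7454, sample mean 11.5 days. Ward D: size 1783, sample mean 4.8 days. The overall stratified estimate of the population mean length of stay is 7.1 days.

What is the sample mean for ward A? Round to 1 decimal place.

N = 6696 + 3926 + 7454 + 1783 = 19859.
Overall total = μ·N = 7.1·19859 = 140998.9.
Subtract the known strata: 3926·2.6 + 7454·11.5 + 1783·4.8 = 104487.
Remaining total for ward A: 140998.9 − 104487 = 36511.9.
Divide by its size: 36511.9 / 6696 = 5.453... → 5.5.

5.5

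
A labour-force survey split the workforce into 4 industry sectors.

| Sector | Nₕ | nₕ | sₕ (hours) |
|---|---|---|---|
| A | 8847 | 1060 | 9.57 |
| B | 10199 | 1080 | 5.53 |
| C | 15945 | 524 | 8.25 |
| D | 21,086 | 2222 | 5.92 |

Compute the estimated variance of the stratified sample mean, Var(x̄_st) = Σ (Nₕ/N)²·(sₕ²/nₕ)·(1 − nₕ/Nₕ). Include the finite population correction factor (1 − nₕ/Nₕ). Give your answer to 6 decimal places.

0.014882

N = 56077; Wₕ = Nₕ/N.
sector A: (8847/56077)²·9.57²/1060·(1 − 1060/8847) = 0.001892843
sector B: (10199/56077)²·5.53²/1080·(1 − 1080/10199) = 0.000837456
sector C: (15945/56077)²·8.25²/524·(1 − 524/15945) = 0.010156501
sector D: (21086/56077)²·5.92²/2222·(1 − 2222/21086) = 0.001995068
Sum = 0.014881869 → 0.014882.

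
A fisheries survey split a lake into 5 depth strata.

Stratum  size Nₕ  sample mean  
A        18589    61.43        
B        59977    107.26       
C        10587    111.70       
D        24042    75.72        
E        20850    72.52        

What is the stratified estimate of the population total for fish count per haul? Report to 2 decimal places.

Estimate total by summing Nₕ·x̄ₕ over strata.
18589·61.43 + 59977·107.26 + 10587·111.70 + 24042·75.72 + 20850·72.52 = 1141922.27 + 6433133.02 + 1182567.9 + 1820460.24 + 1512042 = 12090125.43.

12090125.43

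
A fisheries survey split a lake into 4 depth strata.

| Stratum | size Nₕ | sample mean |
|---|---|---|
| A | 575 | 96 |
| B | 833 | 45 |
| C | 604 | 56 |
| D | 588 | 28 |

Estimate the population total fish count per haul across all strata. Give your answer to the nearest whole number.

Population total = Σ Nₕ·x̄ₕ (each stratum's size times its mean).
575·96 + 833·45 + 604·56 + 588·28 = 55200 + 37485 + 33824 + 16464 = 142973.

142973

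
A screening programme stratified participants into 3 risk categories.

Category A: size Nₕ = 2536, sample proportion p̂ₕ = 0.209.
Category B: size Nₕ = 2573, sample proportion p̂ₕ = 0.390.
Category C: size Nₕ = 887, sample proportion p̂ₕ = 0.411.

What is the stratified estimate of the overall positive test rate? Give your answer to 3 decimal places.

0.317

Wₕ = Nₕ/N with N = 5996: 0.4229, 0.4291, 0.1479.
p̂_st = 0.4229·0.209 + 0.4291·0.390 + 0.1479·0.411 ≈ 0.31655... → 0.317.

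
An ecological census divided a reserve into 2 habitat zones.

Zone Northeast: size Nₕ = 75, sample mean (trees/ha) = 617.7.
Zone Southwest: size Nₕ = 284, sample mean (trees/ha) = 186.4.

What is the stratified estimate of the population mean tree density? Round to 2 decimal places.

x̄_st = (Σ Nₕx̄ₕ) / (Σ Nₕ) = (75·617.7 + 284·186.4) / 359
= 99265.1 / 359 = 276.5045... → 276.50.

276.50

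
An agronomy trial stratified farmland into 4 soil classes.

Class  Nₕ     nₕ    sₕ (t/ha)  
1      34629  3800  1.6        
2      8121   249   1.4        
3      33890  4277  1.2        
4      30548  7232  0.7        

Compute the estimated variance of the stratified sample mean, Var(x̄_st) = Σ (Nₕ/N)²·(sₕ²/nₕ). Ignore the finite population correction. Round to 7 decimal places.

N = 107188. Term for each stratum: Wₕ²sₕ²/nₕ.
Var(x̄_st) = 0.0000703143 + 0.0000451839 + 0.0000336569 + 0.0000055031 = 0.0001546583 → 0.0001547.

0.0001547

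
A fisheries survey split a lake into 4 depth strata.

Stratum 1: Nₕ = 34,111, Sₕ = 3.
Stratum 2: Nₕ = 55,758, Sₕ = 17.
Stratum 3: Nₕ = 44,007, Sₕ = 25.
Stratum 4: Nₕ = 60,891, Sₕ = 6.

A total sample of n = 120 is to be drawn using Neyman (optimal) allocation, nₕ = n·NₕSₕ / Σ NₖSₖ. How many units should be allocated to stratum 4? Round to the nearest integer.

17

1: NₕSₕ = 34111·3 = 102333
2: NₕSₕ = 55758·17 = 947886
3: NₕSₕ = 44007·25 = 1100175
4: NₕSₕ = 60891·6 = 365346
Σ NₕSₕ = 2515740.
n_4 = 120·365346/2515740 = 17.427... → 17.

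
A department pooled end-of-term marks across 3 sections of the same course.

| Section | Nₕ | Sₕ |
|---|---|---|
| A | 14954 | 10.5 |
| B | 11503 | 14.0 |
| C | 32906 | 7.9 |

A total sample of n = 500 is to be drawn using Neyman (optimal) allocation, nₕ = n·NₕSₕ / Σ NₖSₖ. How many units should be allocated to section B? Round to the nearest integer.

139

Σ NₕSₕ = 14954·10.5 + 11503·14.0 + 32906·7.9 = 578016.4.
Share for B: 161042/578016.4 = 0.27861.
n_B = 500 × 0.27861 = 139.306... → 139.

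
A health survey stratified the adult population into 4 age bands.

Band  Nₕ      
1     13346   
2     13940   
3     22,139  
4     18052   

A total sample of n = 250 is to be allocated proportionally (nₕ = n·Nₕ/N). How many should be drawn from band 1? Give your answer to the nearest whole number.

Share of band 1 = 13346/67477 = 0.19779.
Allocate 250 × 0.19779 = 49.446... → 49.

49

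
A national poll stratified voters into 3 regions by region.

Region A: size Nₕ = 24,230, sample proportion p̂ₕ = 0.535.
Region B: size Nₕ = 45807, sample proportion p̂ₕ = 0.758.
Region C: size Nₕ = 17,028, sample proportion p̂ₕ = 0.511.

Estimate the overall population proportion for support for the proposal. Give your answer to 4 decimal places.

Wₕ = Nₕ/N with N = 87065: 0.2783, 0.5261, 0.1956.
p̂_st = 0.2783·0.535 + 0.5261·0.758 + 0.1956·0.511 ≈ 0.647632... → 0.6476.

0.6476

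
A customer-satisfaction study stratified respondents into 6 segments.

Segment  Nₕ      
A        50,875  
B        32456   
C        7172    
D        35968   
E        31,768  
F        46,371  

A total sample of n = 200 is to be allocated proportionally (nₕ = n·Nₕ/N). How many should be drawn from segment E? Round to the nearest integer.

31

Share of segment E = 31768/204610 = 0.15526.
Allocate 200 × 0.15526 = 31.052... → 31.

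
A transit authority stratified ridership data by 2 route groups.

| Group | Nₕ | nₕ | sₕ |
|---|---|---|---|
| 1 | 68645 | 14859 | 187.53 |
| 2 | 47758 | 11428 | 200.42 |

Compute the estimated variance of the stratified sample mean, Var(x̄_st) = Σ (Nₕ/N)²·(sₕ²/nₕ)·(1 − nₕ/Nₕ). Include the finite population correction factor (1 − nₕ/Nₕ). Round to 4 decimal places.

1.0950

N = 116403; Wₕ = Nₕ/N.
group 1: (68645/116403)²·187.53²/14859·(1 − 14859/68645) = 0.6449139
group 2: (47758/116403)²·200.42²/11428·(1 − 11428/47758) = 0.4500855
Sum = 1.0949994 → 1.0950.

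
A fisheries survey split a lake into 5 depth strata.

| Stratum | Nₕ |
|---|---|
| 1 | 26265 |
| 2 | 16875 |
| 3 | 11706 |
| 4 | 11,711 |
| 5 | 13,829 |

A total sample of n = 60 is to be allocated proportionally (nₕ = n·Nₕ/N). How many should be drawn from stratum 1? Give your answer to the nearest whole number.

20

N = 26265 + 16875 + 11706 + 11711 + 13829 = 80386.
n_1 = 60·26265/80386 = 19.604... → 20.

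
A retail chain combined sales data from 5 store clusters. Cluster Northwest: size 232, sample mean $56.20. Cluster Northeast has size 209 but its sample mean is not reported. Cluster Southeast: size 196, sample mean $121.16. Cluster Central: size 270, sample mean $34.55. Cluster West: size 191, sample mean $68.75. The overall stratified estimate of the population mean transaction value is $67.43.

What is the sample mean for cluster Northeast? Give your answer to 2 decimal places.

70.78

N = 232 + 209 + 196 + 270 + 191 = 1098.
Overall total = μ·N = 67.43·1098 = 74038.14.
Subtract the known strata: 232·56.20 + 196·121.16 + 270·34.55 + 191·68.75 = 59245.51.
Remaining total for cluster Northeast: 74038.14 − 59245.51 = 14792.63.
Divide by its size: 14792.63 / 209 = 70.7781... → 70.78.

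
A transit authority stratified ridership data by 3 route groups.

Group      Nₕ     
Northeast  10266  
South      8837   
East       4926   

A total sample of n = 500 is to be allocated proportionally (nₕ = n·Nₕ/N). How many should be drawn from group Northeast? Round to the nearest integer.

N = 10266 + 8837 + 4926 = 24029.
n_Northeast = 500·10266/24029 = 213.617... → 214.

214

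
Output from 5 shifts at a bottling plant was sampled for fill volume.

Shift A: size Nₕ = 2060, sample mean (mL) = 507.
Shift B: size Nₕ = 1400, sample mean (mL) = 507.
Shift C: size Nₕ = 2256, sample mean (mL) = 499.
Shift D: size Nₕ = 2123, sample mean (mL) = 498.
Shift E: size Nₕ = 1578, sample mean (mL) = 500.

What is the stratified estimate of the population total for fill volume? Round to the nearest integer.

A: 2060·507 = 1044420
B: 1400·507 = 709800
C: 2256·499 = 1125744
D: 2123·498 = 1057254
E: 1578·500 = 789000
τ̂ = Σ Nₕx̄ₕ = 4726218.

4726218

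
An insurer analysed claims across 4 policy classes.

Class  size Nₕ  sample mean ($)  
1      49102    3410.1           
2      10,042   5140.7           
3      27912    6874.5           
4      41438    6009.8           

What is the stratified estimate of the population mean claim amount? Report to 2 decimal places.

x̄_st = (Σ Nₕx̄ₕ) / (Σ Nₕ) = (49102·3410.1 + 10042·5140.7 + 27912·6874.5 + 41438·6009.8) / 128494
= 659980776 / 128494 = 5136.2770... → 5136.28.

5136.28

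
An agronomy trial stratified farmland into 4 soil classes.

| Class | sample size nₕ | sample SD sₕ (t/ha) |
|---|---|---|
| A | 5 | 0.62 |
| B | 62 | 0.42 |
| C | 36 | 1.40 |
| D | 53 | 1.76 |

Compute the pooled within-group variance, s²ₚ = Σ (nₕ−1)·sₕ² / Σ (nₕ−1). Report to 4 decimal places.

Degrees of freedom: 4 + 61 + 35 + 52 = 152.
Σ(nₕ−1)sₕ² = 4·0.3844 + 61·0.1764 + 35·1.96 + 52·3.0976 = 241.9732.
s²ₚ = 241.9732 / 152 = 1.591929... → 1.5919.

1.5919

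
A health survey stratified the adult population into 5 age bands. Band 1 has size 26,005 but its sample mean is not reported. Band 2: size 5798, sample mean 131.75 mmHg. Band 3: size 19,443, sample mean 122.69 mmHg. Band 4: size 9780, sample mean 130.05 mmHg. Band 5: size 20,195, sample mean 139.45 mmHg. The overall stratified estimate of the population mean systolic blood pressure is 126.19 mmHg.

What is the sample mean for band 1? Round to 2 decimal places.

115.82

N = 26005 + 5798 + 19443 + 9780 + 20195 = 81221.
Overall total = μ·N = 126.19·81221 = 10249277.99.
Subtract the known strata: 5798·131.75 + 19443·122.69 + 9780·130.05 + 20195·139.45 = 7237429.92.
Remaining total for band 1: 10249277.99 − 7237429.92 = 3011848.07.
Divide by its size: 3011848.07 / 26005 = 115.8180... → 115.82.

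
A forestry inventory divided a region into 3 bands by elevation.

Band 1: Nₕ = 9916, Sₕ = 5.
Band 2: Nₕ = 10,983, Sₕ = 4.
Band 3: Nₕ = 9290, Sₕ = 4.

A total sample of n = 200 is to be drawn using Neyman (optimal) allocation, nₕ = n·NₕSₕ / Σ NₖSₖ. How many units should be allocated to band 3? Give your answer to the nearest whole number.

57

1: NₕSₕ = 9916·5 = 49580
2: NₕSₕ = 10983·4 = 43932
3: NₕSₕ = 9290·4 = 37160
Σ NₕSₕ = 130672.
n_3 = 200·37160/130672 = 56.875... → 57.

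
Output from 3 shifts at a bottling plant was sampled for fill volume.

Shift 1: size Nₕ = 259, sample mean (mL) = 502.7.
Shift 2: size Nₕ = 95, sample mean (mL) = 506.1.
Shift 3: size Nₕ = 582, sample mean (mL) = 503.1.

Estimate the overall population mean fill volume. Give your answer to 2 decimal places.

503.29

x̄_st = (Σ Nₕx̄ₕ) / (Σ Nₕ) = (259·502.7 + 95·506.1 + 582·503.1) / 936
= 471083 / 936 = 503.2938... → 503.29.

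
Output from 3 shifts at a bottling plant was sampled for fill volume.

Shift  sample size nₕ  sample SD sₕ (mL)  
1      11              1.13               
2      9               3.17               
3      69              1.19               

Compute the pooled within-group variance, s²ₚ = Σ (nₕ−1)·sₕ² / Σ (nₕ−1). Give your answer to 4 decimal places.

1: (11−1)·1.13² = 10·1.2769 = 12.769
2: (9−1)·3.17² = 8·10.0489 = 80.3912
3: (69−1)·1.19² = 68·1.4161 = 96.2948
Numerator = 189.455; denominator = Σ(nₕ−1) = 86.
s²ₚ = 189.455/86 = 2.202965... → 2.2030.

2.2030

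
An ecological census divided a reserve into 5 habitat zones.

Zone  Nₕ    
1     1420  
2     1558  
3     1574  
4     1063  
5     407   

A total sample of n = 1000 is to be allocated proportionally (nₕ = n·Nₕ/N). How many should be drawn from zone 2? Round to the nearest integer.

259

N = 1420 + 1558 + 1574 + 1063 + 407 = 6022.
n_2 = 1000·1558/6022 = 258.718... → 259.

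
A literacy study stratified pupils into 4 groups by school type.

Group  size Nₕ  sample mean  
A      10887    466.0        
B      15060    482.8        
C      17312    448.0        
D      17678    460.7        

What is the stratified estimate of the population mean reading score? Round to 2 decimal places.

N = 60937; weights Wₕ = Nₕ/N = (0.1787, 0.2471, 0.2841, 0.2901).
x̄_st = Σ Wₕ·x̄ₕ = 0.1787·466.0 + 0.2471·482.8 + 0.2841·448.0 + 0.2901·460.7 ≈ 463.5007...
→ 463.50.

463.50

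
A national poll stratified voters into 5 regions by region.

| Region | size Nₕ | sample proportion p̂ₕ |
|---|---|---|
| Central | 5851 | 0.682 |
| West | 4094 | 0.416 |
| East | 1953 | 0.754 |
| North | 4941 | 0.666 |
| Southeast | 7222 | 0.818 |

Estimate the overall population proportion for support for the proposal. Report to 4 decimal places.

0.6801

N = 5851 + 4094 + 1953 + 4941 + 7222 = 24061.
Overall proportion = Σ (Nₕ/N)·p̂ₕ.
Σ Nₕp̂ₕ = 3990.382 + 1703.104 + 1472.562 + 3290.706 + 5907.596 = 16364.35.
16364.35 / 24061 = 0.680119... → 0.6801.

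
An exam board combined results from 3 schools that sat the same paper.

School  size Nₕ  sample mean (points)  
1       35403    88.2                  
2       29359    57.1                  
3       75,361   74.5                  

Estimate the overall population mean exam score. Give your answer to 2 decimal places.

74.32

x̄_st = (Σ Nₕx̄ₕ) / (Σ Nₕ) = (35403·88.2 + 29359·57.1 + 75361·74.5) / 140123
= 10413338 / 140123 = 74.3157... → 74.32.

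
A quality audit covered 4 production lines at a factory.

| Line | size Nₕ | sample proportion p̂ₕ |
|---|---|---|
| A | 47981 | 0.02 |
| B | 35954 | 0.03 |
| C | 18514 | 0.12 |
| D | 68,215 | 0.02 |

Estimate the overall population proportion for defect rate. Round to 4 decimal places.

Wₕ = Nₕ/N with N = 170664: 0.2811, 0.2107, 0.1085, 0.3997.
p̂_st = 0.2811·0.02 + 0.2107·0.03 + 0.1085·0.12 + 0.3997·0.02 ≈ 0.032955... → 0.0330.

0.0330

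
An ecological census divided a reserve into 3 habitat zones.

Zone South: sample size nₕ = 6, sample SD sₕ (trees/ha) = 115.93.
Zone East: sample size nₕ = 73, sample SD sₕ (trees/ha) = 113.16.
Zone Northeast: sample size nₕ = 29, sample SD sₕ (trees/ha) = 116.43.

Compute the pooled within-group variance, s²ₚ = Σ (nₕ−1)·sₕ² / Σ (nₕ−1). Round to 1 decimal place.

13035.6

South: (6−1)·115.93² = 5·13439.7649 = 67198.8245
East: (73−1)·113.16² = 72·12805.1856 = 921973.3632
Northeast: (29−1)·116.43² = 28·13555.9449 = 379566.4572
Numerator = 1368738.6449; denominator = Σ(nₕ−1) = 105.
s²ₚ = 1368738.6449/105 = 13035.606... → 13035.6.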